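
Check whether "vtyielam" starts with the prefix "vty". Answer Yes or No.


Input string: 'vtyielam'
Prefix to check: 'vty'
First 3 characters of input: 'vty'
Match: True
Result: Yes


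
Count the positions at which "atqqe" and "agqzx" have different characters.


String 1: 'atqqe'
String 2: 'agqzx'
Compare each position: pos 0: 'a'=='a', pos 1: 't'!='g', pos 2: 'q'=='q', pos 3: 'q'!='z', pos 4: 'e'!='x'
Differing positions: 3
Hamming distance: 3


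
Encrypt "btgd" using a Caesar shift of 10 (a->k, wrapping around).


Input: 'btgd', shift = 10
Operation: for each letter, (position + 10) mod 26
Mapping: 'b'(1+10=11)->'l', 't'(19+10=29, 29 mod 26=3)->'d', 'g'(6+10=16)->'q', 'd'(3+10=13)->'n'
Result: ldqn


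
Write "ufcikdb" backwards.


Input string: 'ufcikdb'
Operation: reverse character order
Original order: 'u' -> 'f' -> 'c' -> 'i' -> 'k' -> 'd' -> 'b'
Reversed order: 'b' -> 'd' -> 'k' -> 'i' -> 'c' -> 'f' -> 'u'
Result: bdkicfu


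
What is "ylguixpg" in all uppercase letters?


Input string: 'ylguixpg'
Operation: convert each letter to uppercase
Mapping: 'y'->'Y', 'l'->'L', 'g'->'G', 'u'->'U', 'i'->'I', 'x'->'X', 'p'->'P', 'g'->'G'
Result: YLGUIXPG


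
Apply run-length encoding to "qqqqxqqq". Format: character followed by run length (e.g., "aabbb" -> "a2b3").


Input: 'qqqqxqqq'
Operation: identify consecutive runs
Runs: 'qqqq' -> q4, 'x' -> x1, 'qqq' -> q3
Encoded: q4x1q3


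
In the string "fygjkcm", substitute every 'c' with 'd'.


Input string: 'fygjkcm'
Operation: replace 'c' with 'd'
Positions of 'c': 5
After replacement: fygjkdm


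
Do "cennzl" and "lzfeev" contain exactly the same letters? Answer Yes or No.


String 1: 'cennzl' -> sorted: 'celnnz'
String 2: 'lzfeev' -> sorted: 'eeflvz'
Compare sorted forms: 'celnnz' != 'eeflvz'
Anagram: No


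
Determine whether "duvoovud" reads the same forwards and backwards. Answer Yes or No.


Input string: 'duvoovud'
Reversed: 'duvoovud'
Compare pairs: s[0]='d' vs s[7]='d' (match), s[1]='u' vs s[6]='u' (match), s[2]='v' vs s[5]='v' (match), s[3]='o' vs s[4]='o' (match)
Palindrome: Yes


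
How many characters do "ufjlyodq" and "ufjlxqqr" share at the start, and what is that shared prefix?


String 1: 'ufjlyodq'
String 2: 'ufjlxqqr'
Compare position by position:
pos 0: 'u' vs 'u' match
pos 1: 'f' vs 'f' match
pos 2: 'j' vs 'j' match
pos 3: 'l' vs 'l' match
pos 4: 'y' vs 'x' differ -> stop
Longest common prefix: "ufjl" (length 4)


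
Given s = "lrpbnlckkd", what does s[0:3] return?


Input string: 'lrpbnlckkd'
Operation: slice [0:3]
Extract characters: s[0]='l', s[1]='r', s[2]='p'
Result: lrp


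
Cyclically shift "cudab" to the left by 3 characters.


Input: 'cudab', shift = 3
Operation: split at index 3 and swap parts
Front part s[0:3] = 'cud'
Back part s[3:] = 'ab'
Rotated = back + front = 'ab' + 'cud'
Result: abcud


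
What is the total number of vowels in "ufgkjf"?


Input string: 'ufgkjf'
Operation: count vowels (a, e, i, o, u)
Scan: s[0]='u' (vowel), s[1]='f', s[2]='g', s[3]='k', s[4]='j', s[5]='f'
Vowels found: 1
Result: 1


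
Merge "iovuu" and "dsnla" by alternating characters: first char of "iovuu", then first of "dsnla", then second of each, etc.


String 1: 'iovuu'
String 2: 'dsnla'
Operation: alternate characters
Pairs: 'i'+'d', 'o'+'s', 'v'+'n', 'u'+'l', 'u'+'a'
Result: idosvnulua


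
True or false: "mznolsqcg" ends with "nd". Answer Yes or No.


Input string: 'mznolsqcg'
Suffix to check: 'nd'
Last 2 characters of input: 'cg'
Match: False
Result: No


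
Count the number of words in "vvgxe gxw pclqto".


Input string: 'vvgxe gxw pclqto'
Operation: split by spaces
Words found: 'vvgxe', 'gxw', 'pclqto'
Word count: 3


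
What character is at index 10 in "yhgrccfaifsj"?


Input string: 'yhgrccfaifsj'
Operation: get character at index 10
Index mapping: s[0]='y', s[1]='h', s[2]='g', s[3]='r', s[4]='c', s[5]='c', s[6]='f', s[7]='a', s[8]='i', s[9]='f', s[10]='s'
Result: 's'


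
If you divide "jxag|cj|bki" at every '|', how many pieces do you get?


Input string: 'jxag|cj|bki'
Delimiter: '|'
Split result: 'jxag', 'cj', 'bki'
Number of parts: 3


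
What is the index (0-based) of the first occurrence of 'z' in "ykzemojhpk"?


Input string: 'ykzemojhpk'
Target: 'z'
Scanning left to right: s[0]='y', s[1]='k', s[2]='z'
First match at index: 2


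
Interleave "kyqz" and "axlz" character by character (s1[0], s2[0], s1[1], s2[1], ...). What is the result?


String 1: 'kyqz'
String 2: 'axlz'
Operation: alternate characters
Pairs: 'k'+'a', 'y'+'x', 'q'+'l', 'z'+'z'
Result: kayxqlzz


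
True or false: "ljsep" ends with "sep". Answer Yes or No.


Input string: 'ljsep'
Suffix to check: 'sep'
Last 3 characters of input: 'sep'
Match: True
Result: Yes


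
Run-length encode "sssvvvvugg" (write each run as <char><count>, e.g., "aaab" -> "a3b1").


Input: 'sssvvvvugg'
Operation: identify consecutive runs
Runs: 'sss' -> s3, 'vvvv' -> v4, 'u' -> u1, 'gg' -> g2
Encoded: s3v4u1g2


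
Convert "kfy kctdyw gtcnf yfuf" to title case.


Input string: 'kfy kctdyw gtcnf yfuf'
Operation: capitalize first letter of each word
Word transformations: 'kfy'->'Kfy', 'kctdyw'->'Kctdyw', 'gtcnf'->'Gtcnf', 'yfuf'->'Yfuf'
Result: Kfy Kctdyw Gtcnf Yfuf


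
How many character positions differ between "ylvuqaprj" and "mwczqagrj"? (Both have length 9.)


String 1: 'ylvuqaprj'
String 2: 'mwczqagrj'
Compare each position: pos 0: 'y'!='m', pos 1: 'l'!='w', pos 2: 'v'!='c', pos 3: 'u'!='z', pos 4: 'q'=='q', pos 5: 'a'=='a', pos 6: 'p'!='g', pos 7: 'r'=='r', pos 8: 'j'=='j'
Differing positions: 5
Hamming distance: 5


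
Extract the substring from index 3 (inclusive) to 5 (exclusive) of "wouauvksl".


Input string: 'wouauvksl'
Operation: slice [3:5]
Extract characters: s[3]='a', s[4]='u'
Result: au


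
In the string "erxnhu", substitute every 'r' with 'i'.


Input string: 'erxnhu'
Operation: replace 'r' with 'i'
Positions of 'r': 1
After replacement: eixnhu


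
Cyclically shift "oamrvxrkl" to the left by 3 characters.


Input: 'oamrvxrkl', shift = 3
Operation: split at index 3 and swap parts
Front part s[0:3] = 'oam'
Back part s[3:] = 'rvxrkl'
Rotated = back + front = 'rvxrkl' + 'oam'
Result: rvxrkloam


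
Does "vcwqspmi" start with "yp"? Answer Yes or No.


Input string: 'vcwqspmi'
Prefix to check: 'yp'
First 2 characters of input: 'vc'
Match: False
Result: No


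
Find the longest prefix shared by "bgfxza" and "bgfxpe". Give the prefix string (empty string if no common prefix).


String 1: 'bgfxza'
String 2: 'bgfxpe'
Compare position by position:
pos 0: 'b' vs 'b' match
pos 1: 'g' vs 'g' match
pos 2: 'f' vs 'f' match
pos 3: 'x' vs 'x' match
pos 4: 'z' vs 'p' differ -> stop
Longest common prefix: "bgfx" (length 4)


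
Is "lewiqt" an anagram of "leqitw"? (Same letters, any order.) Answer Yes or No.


String 1: 'leqitw' -> sorted: 'eilqtw'
String 2: 'lewiqt' -> sorted: 'eilqtw'
Compare sorted forms: 'eilqtw' == 'eilqtw'
Anagram: Yes


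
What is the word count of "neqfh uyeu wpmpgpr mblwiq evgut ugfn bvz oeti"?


Input string: 'neqfh uyeu wpmpgpr mblwiq evgut ugfn bvz oeti'
Operation: split by spaces
Words found: 'neqfh', 'uyeu', 'wpmpgpr', 'mblwiq', 'evgut', 'ugfn', 'bvz', 'oeti'
Word count: 8


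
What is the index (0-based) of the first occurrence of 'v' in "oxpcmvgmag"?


Input string: 'oxpcmvgmag'
Target: 'v'
Scanning left to right: s[0]='o', s[1]='x', s[2]='p', s[3]='c', s[4]='m', s[5]='v'
First match at index: 5


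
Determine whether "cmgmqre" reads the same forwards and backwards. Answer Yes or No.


Input string: 'cmgmqre'
Reversed: 'erqmgmc'
Compare pairs: s[0]='c' vs s[6]='e' (mismatch), s[1]='m' vs s[5]='r' (mismatch), s[2]='g' vs s[4]='q' (mismatch)
Palindrome: No


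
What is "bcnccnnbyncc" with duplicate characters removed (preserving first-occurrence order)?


Input: 'bcnccnnbyncc'
Operation: keep first occurrence of each character
Scan: s[0]='b' new -> keep; s[1]='c' new -> keep; s[2]='n' new -> keep; s[3]='c' seen -> skip; s[4]='c' seen -> skip; s[5]='n' seen -> skip; s[6]='n' seen -> skip; s[7]='b' seen -> skip; s[8]='y' new -> keep; s[9]='n' seen -> skip; s[10]='c' seen -> skip; s[11]='c' seen -> skip
Result: bcny


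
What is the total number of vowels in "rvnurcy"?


Input string: 'rvnurcy'
Operation: count vowels (a, e, i, o, u)
Scan: s[0]='r', s[1]='v', s[2]='n', s[3]='u' (vowel), s[4]='r', s[5]='c', s[6]='y'
Vowels found: 1
Result: 1


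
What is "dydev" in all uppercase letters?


Input string: 'dydev'
Operation: convert each letter to uppercase
Mapping: 'd'->'D', 'y'->'Y', 'd'->'D', 'e'->'E', 'v'->'V'
Result: DYDEV


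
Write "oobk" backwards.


Input string: 'oobk'
Operation: reverse character order
Original order: 'o' -> 'o' -> 'b' -> 'k'
Reversed order: 'k' -> 'b' -> 'o' -> 'o'
Result: kboo


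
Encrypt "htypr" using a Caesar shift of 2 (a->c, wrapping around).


Input: 'htypr', shift = 2
Operation: for each letter, (position + 2) mod 26
Mapping: 'h'(7+2=9)->'j', 't'(19+2=21)->'v', 'y'(24+2=26, 26 mod 26=0)->'a', 'p'(15+2=17)->'r', 'r'(17+2=19)->'t'
Result: jvart


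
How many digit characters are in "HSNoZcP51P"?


Input string: 'HSNoZcP51P'
Operation: count digit characters (0-9)
Scan: 'H', 'S', 'N', 'o', 'Z', 'c', 'P', '5'(digit), '1'(digit), 'P'
Digits found: 2
Result: 2


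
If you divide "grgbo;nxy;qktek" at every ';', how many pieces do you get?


Input string: 'grgbo;nxy;qktek'
Delimiter: ';'
Split result: 'grgbo', 'nxy', 'qktek'
Number of parts: 3


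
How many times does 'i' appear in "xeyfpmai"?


Input string: 'xeyfpmai'
Target character: 'i'
Scan each position: s[7]='i'
Matches found at indices: 7
Total: 1


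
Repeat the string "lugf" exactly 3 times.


Input string: 'lugf'
Operation: repeat 3 times
Concatenation: 'lugf' + 'lugf' + 'lugf'
Result: lugflugflugf


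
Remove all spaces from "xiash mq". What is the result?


Input string: 'xiash mq'
Operation: remove all spaces
Words: 'xiash', 'mq'
Join without spaces: xiashmq


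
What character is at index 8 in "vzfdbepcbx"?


Input string: 'vzfdbepcbx'
Operation: get character at index 8
Index mapping: s[0]='v', s[1]='z', s[2]='f', s[3]='d', s[4]='b', s[5]='e', s[6]='p', s[7]='c', s[8]='b'
Result: 'b'


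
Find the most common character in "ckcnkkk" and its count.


Input: 'ckcnkkk'
Operation: tally each character
Counts: 'c':2, 'k':4, 'n':1
Maximum: 'k' appears 4 times


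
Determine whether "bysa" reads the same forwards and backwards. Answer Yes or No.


Input string: 'bysa'
Reversed: 'asyb'
Compare pairs: s[0]='b' vs s[3]='a' (mismatch), s[1]='y' vs s[2]='s' (mismatch)
Palindrome: No


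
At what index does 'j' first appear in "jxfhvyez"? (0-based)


Input string: 'jxfhvyez'
Target: 'j'
Scanning left to right: s[0]='j'
First match at index: 0


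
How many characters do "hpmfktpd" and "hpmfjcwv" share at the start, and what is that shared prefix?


String 1: 'hpmfktpd'
String 2: 'hpmfjcwv'
Compare position by position:
pos 0: 'h' vs 'h' match
pos 1: 'p' vs 'p' match
pos 2: 'm' vs 'm' match
pos 3: 'f' vs 'f' match
pos 4: 'k' vs 'j' differ -> stop
Longest common prefix: "hpmf" (length 4)


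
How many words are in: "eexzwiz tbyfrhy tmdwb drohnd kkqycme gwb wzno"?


Input string: 'eexzwiz tbyfrhy tmdwb drohnd kkqycme gwb wzno'
Operation: split by spaces
Words found: 'eexzwiz', 'tbyfrhy', 'tmdwb', 'drohnd', 'kkqycme', 'gwb', 'wzno'
Word count: 7


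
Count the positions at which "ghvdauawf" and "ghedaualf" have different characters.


String 1: 'ghvdauawf'
String 2: 'ghedaualf'
Compare each position: pos 0: 'g'=='g', pos 1: 'h'=='h', pos 2: 'v'!='e', pos 3: 'd'=='d', pos 4: 'a'=='a', pos 5: 'u'=='u', pos 6: 'a'=='a', pos 7: 'w'!='l', pos 8: 'f'=='f'
Differing positions: 2
Hamming distance: 2


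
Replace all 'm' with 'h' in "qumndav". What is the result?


Input string: 'qumndav'
Operation: replace 'm' with 'h'
Positions of 'm': 2
After replacement: quhndav


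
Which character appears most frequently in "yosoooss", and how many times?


Input: 'yosoooss'
Operation: tally each character
Counts: 'o':4, 's':3, 'y':1
Maximum: 'o' appears 4 times


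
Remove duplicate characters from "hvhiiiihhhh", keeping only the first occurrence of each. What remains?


Input: 'hvhiiiihhhh'
Operation: keep first occurrence of each character
Scan: s[0]='h' new -> keep; s[1]='v' new -> keep; s[2]='h' seen -> skip; s[3]='i' new -> keep; s[4]='i' seen -> skip; s[5]='i' seen -> skip; s[6]='i' seen -> skip; s[7]='h' seen -> skip; s[8]='h' seen -> skip; s[9]='h' seen -> skip; s[10]='h' seen -> skip
Result: hvi


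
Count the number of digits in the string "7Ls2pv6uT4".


Input string: '7Ls2pv6uT4'
Operation: count digit characters (0-9)
Scan: '7'(digit), 'L', 's', '2'(digit), 'p', 'v', '6'(digit), 'u', 'T', '4'(digit)
Digits found: 4
Result: 4


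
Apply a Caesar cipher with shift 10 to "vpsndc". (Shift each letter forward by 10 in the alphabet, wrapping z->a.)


Input: 'vpsndc', shift = 10
Operation: for each letter, (position + 10) mod 26
Mapping: 'v'(21+10=31, 31 mod 26=5)->'f', 'p'(15+10=25)->'z', 's'(18+10=28, 28 mod 26=2)->'c', 'n'(13+10=23)->'x', 'd'(3+10=13)->'n', 'c'(2+10=12)->'m'
Result: fzcxnm


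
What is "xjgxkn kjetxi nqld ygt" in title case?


Input string: 'xjgxkn kjetxi nqld ygt'
Operation: capitalize first letter of each word
Word transformations: 'xjgxkn'->'Xjgxkn', 'kjetxi'->'Kjetxi', 'nqld'->'Nqld', 'ygt'->'Ygt'
Result: Xjgxkn Kjetxi Nqld Ygt


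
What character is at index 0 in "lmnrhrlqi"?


Input string: 'lmnrhrlqi'
Operation: get character at index 0
Index mapping: s[0]='l'
Result: 'l'


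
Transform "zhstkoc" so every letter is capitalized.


Input string: 'zhstkoc'
Operation: convert each letter to uppercase
Mapping: 'z'->'Z', 'h'->'H', 's'->'S', 't'->'T', 'k'->'K', 'o'->'O', 'c'->'C'
Result: ZHSTKOC


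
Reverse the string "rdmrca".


Input string: 'rdmrca'
Operation: reverse character order
Original order: 'r' -> 'd' -> 'm' -> 'r' -> 'c' -> 'a'
Reversed order: 'a' -> 'c' -> 'r' -> 'm' -> 'd' -> 'r'
Result: acrmdr


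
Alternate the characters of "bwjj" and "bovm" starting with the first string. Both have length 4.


String 1: 'bwjj'
String 2: 'bovm'
Operation: alternate characters
Pairs: 'b'+'b', 'w'+'o', 'j'+'v', 'j'+'m'
Result: bbwojvjm


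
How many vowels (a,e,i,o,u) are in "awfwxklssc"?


Input string: 'awfwxklssc'
Operation: count vowels (a, e, i, o, u)
Scan: s[0]='a' (vowel), s[1]='w', s[2]='f', s[3]='w', s[4]='x', s[5]='k', s[6]='l', s[7]='s', s[8]='s', s[9]='c'
Vowels found: 1
Result: 1


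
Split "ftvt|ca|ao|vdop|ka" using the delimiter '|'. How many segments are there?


Input string: 'ftvt|ca|ao|vdop|ka'
Delimiter: '|'
Split result: 'ftvt', 'ca', 'ao', 'vdop', 'ka'
Number of parts: 5


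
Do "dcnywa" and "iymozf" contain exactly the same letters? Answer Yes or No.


String 1: 'dcnywa' -> sorted: 'acdnwy'
String 2: 'iymozf' -> sorted: 'fimoyz'
Compare sorted forms: 'acdnwy' != 'fimoyz'
Anagram: No


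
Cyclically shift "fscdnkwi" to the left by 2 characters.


Input: 'fscdnkwi', shift = 2
Operation: split at index 2 and swap parts
Front part s[0:2] = 'fs'
Back part s[2:] = 'cdnkwi'
Rotated = back + front = 'cdnkwi' + 'fs'
Result: cdnkwifs


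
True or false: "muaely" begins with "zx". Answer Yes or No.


Input string: 'muaely'
Prefix to check: 'zx'
First 2 characters of input: 'mu'
Match: False
Result: No


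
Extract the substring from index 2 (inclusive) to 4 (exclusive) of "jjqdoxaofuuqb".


Input string: 'jjqdoxaofuuqb'
Operation: slice [2:4]
Extract characters: s[2]='q', s[3]='d'
Result: qd


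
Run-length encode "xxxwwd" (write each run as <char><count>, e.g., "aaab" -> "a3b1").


Input: 'xxxwwd'
Operation: identify consecutive runs
Runs: 'xxx' -> x3, 'ww' -> w2, 'd' -> d1
Encoded: x3w2d1


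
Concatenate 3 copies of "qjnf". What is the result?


Input string: 'qjnf'
Operation: repeat 3 times
Concatenation: 'qjnf' + 'qjnf' + 'qjnf'
Result: qjnfqjnfqjnf


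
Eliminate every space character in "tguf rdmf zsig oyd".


Input string: 'tguf rdmf zsig oyd'
Operation: remove all spaces
Words: 'tguf', 'rdmf', 'zsig', 'oyd'
Join without spaces: tgufrdmfzsigoyd


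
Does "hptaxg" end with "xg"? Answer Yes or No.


Input string: 'hptaxg'
Suffix to check: 'xg'
Last 2 characters of input: 'xg'
Match: True
Result: Yes


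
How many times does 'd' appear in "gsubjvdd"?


Input string: 'gsubjvdd'
Target character: 'd'
Scan each position: s[6]='d', s[7]='d'
Matches found at indices: 6, 7
Total: 2


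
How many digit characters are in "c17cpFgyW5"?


Input string: 'c17cpFgyW5'
Operation: count digit characters (0-9)
Scan: 'c', '1'(digit), '7'(digit), 'c', 'p', 'F', 'g', 'y', 'W', '5'(digit)
Digits found: 3
Result: 3


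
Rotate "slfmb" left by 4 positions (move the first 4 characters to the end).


Input: 'slfmb', shift = 4
Operation: split at index 4 and swap parts
Front part s[0:4] = 'slfm'
Back part s[4:] = 'b'
Rotated = back + front = 'b' + 'slfm'
Result: bslfm


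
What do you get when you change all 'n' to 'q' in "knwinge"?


Input string: 'knwinge'
Operation: replace 'n' with 'q'
Positions of 'n': 1, 4
After replacement: kqwiqge


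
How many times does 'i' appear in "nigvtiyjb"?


Input string: 'nigvtiyjb'
Target character: 'i'
Scan each position: s[1]='i', s[5]='i'
Matches found at indices: 1, 5
Total: 2


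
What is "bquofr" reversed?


Input string: 'bquofr'
Operation: reverse character order
Original order: 'b' -> 'q' -> 'u' -> 'o' -> 'f' -> 'r'
Reversed order: 'r' -> 'f' -> 'o' -> 'u' -> 'q' -> 'b'
Result: rfouqb


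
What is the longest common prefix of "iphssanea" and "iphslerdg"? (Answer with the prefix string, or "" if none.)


String 1: 'iphssanea'
String 2: 'iphslerdg'
Compare position by position:
pos 0: 'i' vs 'i' match
pos 1: 'p' vs 'p' match
pos 2: 'h' vs 'h' match
pos 3: 's' vs 's' match
pos 4: 's' vs 'l' differ -> stop
Longest common prefix: "iphs" (length 4)


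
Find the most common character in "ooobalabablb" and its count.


Input: 'ooobalabablb'
Operation: tally each character
Counts: 'a':3, 'b':4, 'l':2, 'o':3
Maximum: 'b' appears 4 times


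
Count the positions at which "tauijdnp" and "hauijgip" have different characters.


String 1: 'tauijdnp'
String 2: 'hauijgip'
Compare each position: pos 0: 't'!='h', pos 1: 'a'=='a', pos 2: 'u'=='u', pos 3: 'i'=='i', pos 4: 'j'=='j', pos 5: 'd'!='g', pos 6: 'n'!='i', pos 7: 'p'=='p'
Differing positions: 3
Hamming distance: 3


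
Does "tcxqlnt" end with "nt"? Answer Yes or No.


Input string: 'tcxqlnt'
Suffix to check: 'nt'
Last 2 characters of input: 'nt'
Match: True
Result: Yes


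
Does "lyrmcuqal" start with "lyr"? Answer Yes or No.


Input string: 'lyrmcuqal'
Prefix to check: 'lyr'
First 3 characters of input: 'lyr'
Match: True
Result: Yes


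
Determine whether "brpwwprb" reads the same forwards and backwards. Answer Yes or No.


Input string: 'brpwwprb'
Reversed: 'brpwwprb'
Compare pairs: s[0]='b' vs s[7]='b' (match), s[1]='r' vs s[6]='r' (match), s[2]='p' vs s[5]='p' (match), s[3]='w' vs s[4]='w' (match)
Palindrome: Yes


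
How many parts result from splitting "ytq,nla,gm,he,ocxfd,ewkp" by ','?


Input string: 'ytq,nla,gm,he,ocxfd,ewkp'
Delimiter: ','
Split result: 'ytq', 'nla', 'gm', 'he', 'ocxfd', 'ewkp'
Number of parts: 6


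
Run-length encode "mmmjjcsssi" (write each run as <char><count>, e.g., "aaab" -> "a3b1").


Input: 'mmmjjcsssi'
Operation: identify consecutive runs
Runs: 'mmm' -> m3, 'jj' -> j2, 'c' -> c1, 'sss' -> s3, 'i' -> i1
Encoded: m3j2c1s3i1


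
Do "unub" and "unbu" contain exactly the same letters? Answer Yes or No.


String 1: 'unub' -> sorted: 'bnuu'
String 2: 'unbu' -> sorted: 'bnuu'
Compare sorted forms: 'bnuu' == 'bnuu'
Anagram: Yes


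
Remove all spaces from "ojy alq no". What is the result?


Input string: 'ojy alq no'
Operation: remove all spaces
Words: 'ojy', 'alq', 'no'
Join without spaces: ojyalqno


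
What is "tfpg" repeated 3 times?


Input string: 'tfpg'
Operation: repeat 3 times
Concatenation: 'tfpg' + 'tfpg' + 'tfpg'
Result: tfpgtfpgtfpg


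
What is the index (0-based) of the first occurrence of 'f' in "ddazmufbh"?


Input string: 'ddazmufbh'
Target: 'f'
Scanning left to right: s[0]='d', s[1]='d', s[2]='a', s[3]='z', s[4]='m', s[5]='u', s[6]='f'
First match at index: 6


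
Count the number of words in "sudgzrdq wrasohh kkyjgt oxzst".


Input string: 'sudgzrdq wrasohh kkyjgt oxzst'
Operation: split by spaces
Words found: 'sudgzrdq', 'wrasohh', 'kkyjgt', 'oxzst'
Word count: 4


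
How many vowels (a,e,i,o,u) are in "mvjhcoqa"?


Input string: 'mvjhcoqa'
Operation: count vowels (a, e, i, o, u)
Scan: s[0]='m', s[1]='v', s[2]='j', s[3]='h', s[4]='c', s[5]='o' (vowel), s[6]='q', s[7]='a' (vowel)
Vowels found: 2
Result: 2


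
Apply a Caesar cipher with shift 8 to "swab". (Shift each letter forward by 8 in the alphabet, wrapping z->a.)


Input: 'swab', shift = 8
Operation: for each letter, (position + 8) mod 26
Mapping: 's'(18+8=26, 26 mod 26=0)->'a', 'w'(22+8=30, 30 mod 26=4)->'e', 'a'(0+8=8)->'i', 'b'(1+8=9)->'j'
Result: aeij


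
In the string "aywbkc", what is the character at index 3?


Input string: 'aywbkc'
Operation: get character at index 3
Index mapping: s[0]='a', s[1]='y', s[2]='w', s[3]='b'
Result: 'b'


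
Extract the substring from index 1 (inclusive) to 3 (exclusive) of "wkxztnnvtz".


Input string: 'wkxztnnvtz'
Operation: slice [1:3]
Extract characters: s[1]='k', s[2]='x'
Result: kx


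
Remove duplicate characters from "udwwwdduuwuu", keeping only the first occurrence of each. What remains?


Input: 'udwwwdduuwuu'
Operation: keep first occurrence of each character
Scan: s[0]='u' new -> keep; s[1]='d' new -> keep; s[2]='w' new -> keep; s[3]='w' seen -> skip; s[4]='w' seen -> skip; s[5]='d' seen -> skip; s[6]='d' seen -> skip; s[7]='u' seen -> skip; s[8]='u' seen -> skip; s[9]='w' seen -> skip; s[10]='u' seen -> skip; s[11]='u' seen -> skip
Result: udw


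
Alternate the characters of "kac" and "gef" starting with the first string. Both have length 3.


String 1: 'kac'
String 2: 'gef'
Operation: alternate characters
Pairs: 'k'+'g', 'a'+'e', 'c'+'f'
Result: kgaecf


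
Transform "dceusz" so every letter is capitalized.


Input string: 'dceusz'
Operation: convert each letter to uppercase
Mapping: 'd'->'D', 'c'->'C', 'e'->'E', 'u'->'U', 's'->'S', 'z'->'Z'
Result: DCEUSZ


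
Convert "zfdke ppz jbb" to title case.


Input string: 'zfdke ppz jbb'
Operation: capitalize first letter of each word
Word transformations: 'zfdke'->'Zfdke', 'ppz'->'Ppz', 'jbb'->'Jbb'
Result: Zfdke Ppz Jbb


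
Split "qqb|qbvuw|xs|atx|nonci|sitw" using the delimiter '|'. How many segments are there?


Input string: 'qqb|qbvuw|xs|atx|nonci|sitw'
Delimiter: '|'
Split result: 'qqb', 'qbvuw', 'xs', 'atx', 'nonci', 'sitw'
Number of parts: 6


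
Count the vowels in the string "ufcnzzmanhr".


Input string: 'ufcnzzmanhr'
Operation: count vowels (a, e, i, o, u)
Scan: s[0]='u' (vowel), s[1]='f', s[2]='c', s[3]='n', s[4]='z', s[5]='z', s[6]='m', s[7]='a' (vowel), s[8]='n', s[9]='h', s[10]='r'
Vowels found: 2
Result: 2


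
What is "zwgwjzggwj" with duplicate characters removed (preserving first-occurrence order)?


Input: 'zwgwjzggwj'
Operation: keep first occurrence of each character
Scan: s[0]='z' new -> keep; s[1]='w' new -> keep; s[2]='g' new -> keep; s[3]='w' seen -> skip; s[4]='j' new -> keep; s[5]='z' seen -> skip; s[6]='g' seen -> skip; s[7]='g' seen -> skip; s[8]='w' seen -> skip; s[9]='j' seen -> skip
Result: zwgj


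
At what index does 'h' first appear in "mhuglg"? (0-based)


Input string: 'mhuglg'
Target: 'h'
Scanning left to right: s[0]='m', s[1]='h'
First match at index: 1


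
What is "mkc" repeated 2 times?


Input string: 'mkc'
Operation: repeat 2 times
Concatenation: 'mkc' + 'mkc'
Result: mkcmkc


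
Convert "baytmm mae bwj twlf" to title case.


Input string: 'baytmm mae bwj twlf'
Operation: capitalize first letter of each word
Word transformations: 'baytmm'->'Baytmm', 'mae'->'Mae', 'bwj'->'Bwj', 'twlf'->'Twlf'
Result: Baytmm Mae Bwj Twlf


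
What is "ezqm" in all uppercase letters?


Input string: 'ezqm'
Operation: convert each letter to uppercase
Mapping: 'e'->'E', 'z'->'Z', 'q'->'Q', 'm'->'M'
Result: EZQM


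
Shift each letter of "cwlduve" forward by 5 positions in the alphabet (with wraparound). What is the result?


Input: 'cwlduve', shift = 5
Operation: for each letter, (position + 5) mod 26
Mapping: 'c'(2+5=7)->'h', 'w'(22+5=27, 27 mod 26=1)->'b', 'l'(11+5=16)->'q', 'd'(3+5=8)->'i', 'u'(20+5=25)->'z', 'v'(21+5=26, 26 mod 26=0)->'a', 'e'(4+5=9)->'j'
Result: hbqizaj


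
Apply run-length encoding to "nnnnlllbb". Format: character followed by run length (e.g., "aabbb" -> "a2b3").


Input: 'nnnnlllbb'
Operation: identify consecutive runs
Runs: 'nnnn' -> n4, 'lll' -> l3, 'bb' -> b2
Encoded: n4l3b2


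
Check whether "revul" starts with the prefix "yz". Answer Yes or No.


Input string: 'revul'
Prefix to check: 'yz'
First 2 characters of input: 're'
Match: False
Result: No


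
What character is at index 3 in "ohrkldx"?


Input string: 'ohrkldx'
Operation: get character at index 3
Index mapping: s[0]='o', s[1]='h', s[2]='r', s[3]='k'
Result: 'k'


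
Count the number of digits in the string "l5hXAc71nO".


Input string: 'l5hXAc71nO'
Operation: count digit characters (0-9)
Scan: 'l', '5'(digit), 'h', 'X', 'A', 'c', '7'(digit), '1'(digit), 'n', 'O'
Digits found: 3
Result: 3


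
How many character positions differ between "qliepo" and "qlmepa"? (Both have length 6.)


String 1: 'qliepo'
String 2: 'qlmepa'
Compare each position: pos 0: 'q'=='q', pos 1: 'l'=='l', pos 2: 'i'!='m', pos 3: 'e'=='e', pos 4: 'p'=='p', pos 5: 'o'!='a'
Differing positions: 2
Hamming distance: 2


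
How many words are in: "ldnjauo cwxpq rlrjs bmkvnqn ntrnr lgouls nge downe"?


Input string: 'ldnjauo cwxpq rlrjs bmkvnqn ntrnr lgouls nge downe'
Operation: split by spaces
Words found: 'ldnjauo', 'cwxpq', 'rlrjs', 'bmkvnqn', 'ntrnr', 'lgouls', 'nge', 'downe'
Word count: 8


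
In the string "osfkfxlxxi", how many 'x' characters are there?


Input string: 'osfkfxlxxi'
Target character: 'x'
Scan each position: s[5]='x', s[7]='x', s[8]='x'
Matches found at indices: 5, 7, 8
Total: 3


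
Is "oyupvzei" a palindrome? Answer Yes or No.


Input string: 'oyupvzei'
Reversed: 'iezvpuyo'
Compare pairs: s[0]='o' vs s[7]='i' (mismatch), s[1]='y' vs s[6]='e' (mismatch), s[2]='u' vs s[5]='z' (mismatch), s[3]='p' vs s[4]='v' (mismatch)
Palindrome: No


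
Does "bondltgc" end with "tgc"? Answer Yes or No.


Input string: 'bondltgc'
Suffix to check: 'tgc'
Last 3 characters of input: 'tgc'
Match: True
Result: Yes


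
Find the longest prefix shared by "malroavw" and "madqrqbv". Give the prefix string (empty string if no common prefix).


String 1: 'malroavw'
String 2: 'madqrqbv'
Compare position by position:
pos 0: 'm' vs 'm' match
pos 1: 'a' vs 'a' match
pos 2: 'l' vs 'd' differ -> stop
Longest common prefix: "ma" (length 2)


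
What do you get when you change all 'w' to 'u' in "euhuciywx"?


Input string: 'euhuciywx'
Operation: replace 'w' with 'u'
Positions of 'w': 7
After replacement: euhuciyux


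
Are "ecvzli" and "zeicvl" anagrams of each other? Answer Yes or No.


String 1: 'ecvzli' -> sorted: 'ceilvz'
String 2: 'zeicvl' -> sorted: 'ceilvz'
Compare sorted forms: 'ceilvz' == 'ceilvz'
Anagram: Yes


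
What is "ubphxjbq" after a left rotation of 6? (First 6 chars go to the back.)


Input: 'ubphxjbq', shift = 6
Operation: split at index 6 and swap parts
Front part s[0:6] = 'ubphxj'
Back part s[6:] = 'bq'
Rotated = back + front = 'bq' + 'ubphxj'
Result: bqubphxj


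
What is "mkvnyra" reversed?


Input string: 'mkvnyra'
Operation: reverse character order
Original order: 'm' -> 'k' -> 'v' -> 'n' -> 'y' -> 'r' -> 'a'
Reversed order: 'a' -> 'r' -> 'y' -> 'n' -> 'v' -> 'k' -> 'm'
Result: arynvkm


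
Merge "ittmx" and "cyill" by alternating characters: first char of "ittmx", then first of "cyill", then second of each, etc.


String 1: 'ittmx'
String 2: 'cyill'
Operation: alternate characters
Pairs: 'i'+'c', 't'+'y', 't'+'i', 'm'+'l', 'x'+'l'
Result: ictytimlxl


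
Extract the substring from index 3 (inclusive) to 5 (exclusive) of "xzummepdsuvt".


Input string: 'xzummepdsuvt'
Operation: slice [3:5]
Extract characters: s[3]='m', s[4]='m'
Result: mm


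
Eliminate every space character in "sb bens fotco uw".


Input string: 'sb bens fotco uw'
Operation: remove all spaces
Words: 'sb', 'bens', 'fotco', 'uw'
Join without spaces: sbbensfotcouw


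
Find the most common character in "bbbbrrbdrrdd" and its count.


Input: 'bbbbrrbdrrdd'
Operation: tally each character
Counts: 'b':5, 'd':3, 'r':4
Maximum: 'b' appears 5 times


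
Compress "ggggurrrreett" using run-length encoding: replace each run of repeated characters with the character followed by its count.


Input: 'ggggurrrreett'
Operation: identify consecutive runs
Runs: 'gggg' -> g4, 'u' -> u1, 'rrrr' -> r4, 'ee' -> e2, 'tt' -> t2
Encoded: g4u1r4e2t2


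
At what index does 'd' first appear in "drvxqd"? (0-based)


Input string: 'drvxqd'
Target: 'd'
Scanning left to right: s[0]='d'
First match at index: 0


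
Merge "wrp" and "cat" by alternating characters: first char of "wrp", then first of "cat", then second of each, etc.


String 1: 'wrp'
String 2: 'cat'
Operation: alternate characters
Pairs: 'w'+'c', 'r'+'a', 'p'+'t'
Result: wcrapt


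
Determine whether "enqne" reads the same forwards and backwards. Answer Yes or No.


Input string: 'enqne'
Reversed: 'enqne'
Compare pairs: s[0]='e' vs s[4]='e' (match), s[1]='n' vs s[3]='n' (match)
Palindrome: Yes


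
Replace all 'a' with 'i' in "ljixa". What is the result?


Input string: 'ljixa'
Operation: replace 'a' with 'i'
Positions of 'a': 4
After replacement: ljixi


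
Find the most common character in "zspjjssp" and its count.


Input: 'zspjjssp'
Operation: tally each character
Counts: 'j':2, 'p':2, 's':3, 'z':1
Maximum: 's' appears 3 times


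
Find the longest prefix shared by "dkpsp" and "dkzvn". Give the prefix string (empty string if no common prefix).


String 1: 'dkpsp'
String 2: 'dkzvn'
Compare position by position:
pos 0: 'd' vs 'd' match
pos 1: 'k' vs 'k' match
pos 2: 'p' vs 'z' differ -> stop
Longest common prefix: "dk" (length 2)


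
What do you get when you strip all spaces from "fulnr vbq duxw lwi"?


Input string: 'fulnr vbq duxw lwi'
Operation: remove all spaces
Words: 'fulnr', 'vbq', 'duxw', 'lwi'
Join without spaces: fulnrvbqduxwlwi


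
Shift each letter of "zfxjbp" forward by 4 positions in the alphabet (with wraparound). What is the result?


Input: 'zfxjbp', shift = 4
Operation: for each letter, (position + 4) mod 26
Mapping: 'z'(25+4=29, 29 mod 26=3)->'d', 'f'(5+4=9)->'j', 'x'(23+4=27, 27 mod 26=1)->'b', 'j'(9+4=13)->'n', 'b'(1+4=5)->'f', 'p'(15+4=19)->'t'
Result: djbnft


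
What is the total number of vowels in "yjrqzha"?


Input string: 'yjrqzha'
Operation: count vowels (a, e, i, o, u)
Scan: s[0]='y', s[1]='j', s[2]='r', s[3]='q', s[4]='z', s[5]='h', s[6]='a' (vowel)
Vowels found: 1
Result: 1


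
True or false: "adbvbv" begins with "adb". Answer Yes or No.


Input string: 'adbvbv'
Prefix to check: 'adb'
First 3 characters of input: 'adb'
Match: True
Result: Yes


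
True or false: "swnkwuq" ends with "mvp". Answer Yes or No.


Input string: 'swnkwuq'
Suffix to check: 'mvp'
Last 3 characters of input: 'wuq'
Match: False
Result: No


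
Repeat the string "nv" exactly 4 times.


Input string: 'nv'
Operation: repeat 4 times
Concatenation: 'nv' + 'nv' + 'nv' + 'nv'
Result: nvnvnvnv


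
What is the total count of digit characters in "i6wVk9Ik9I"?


Input string: 'i6wVk9Ik9I'
Operation: count digit characters (0-9)
Scan: 'i', '6'(digit), 'w', 'V', 'k', '9'(digit), 'I', 'k', '9'(digit), 'I'
Digits found: 3
Result: 3


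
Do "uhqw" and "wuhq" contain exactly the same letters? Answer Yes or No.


String 1: 'uhqw' -> sorted: 'hquw'
String 2: 'wuhq' -> sorted: 'hquw'
Compare sorted forms: 'hquw' == 'hquw'
Anagram: Yes


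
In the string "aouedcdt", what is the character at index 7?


Input string: 'aouedcdt'
Operation: get character at index 7
Index mapping: s[0]='a', s[1]='o', s[2]='u', s[3]='e', s[4]='d', s[5]='c', s[6]='d', s[7]='t'
Result: 't'


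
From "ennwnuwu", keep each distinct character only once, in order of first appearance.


Input: 'ennwnuwu'
Operation: keep first occurrence of each character
Scan: s[0]='e' new -> keep; s[1]='n' new -> keep; s[2]='n' seen -> skip; s[3]='w' new -> keep; s[4]='n' seen -> skip; s[5]='u' new -> keep; s[6]='w' seen -> skip; s[7]='u' seen -> skip
Result: enwu


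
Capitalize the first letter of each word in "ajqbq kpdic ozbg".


Input string: 'ajqbq kpdic ozbg'
Operation: capitalize first letter of each word
Word transformations: 'ajqbq'->'Ajqbq', 'kpdic'->'Kpdic', 'ozbg'->'Ozbg'
Result: Ajqbq Kpdic Ozbg


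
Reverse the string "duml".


Input string: 'duml'
Operation: reverse character order
Original order: 'd' -> 'u' -> 'm' -> 'l'
Reversed order: 'l' -> 'm' -> 'u' -> 'd'
Result: lmud


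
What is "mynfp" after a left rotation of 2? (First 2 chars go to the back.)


Input: 'mynfp', shift = 2
Operation: split at index 2 and swap parts
Front part s[0:2] = 'my'
Back part s[2:] = 'nfp'
Rotated = back + front = 'nfp' + 'my'
Result: nfpmy


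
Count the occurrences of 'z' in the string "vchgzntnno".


Input string: 'vchgzntnno'
Target character: 'z'
Scan each position: s[4]='z'
Matches found at indices: 4
Total: 1


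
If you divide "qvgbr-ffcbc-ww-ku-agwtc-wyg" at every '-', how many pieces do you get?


Input string: 'qvgbr-ffcbc-ww-ku-agwtc-wyg'
Delimiter: '-'
Split result: 'qvgbr', 'ffcbc', 'ww', 'ku', 'agwtc', 'wyg'
Number of parts: 6


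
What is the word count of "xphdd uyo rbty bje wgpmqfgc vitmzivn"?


Input string: 'xphdd uyo rbty bje wgpmqfgc vitmzivn'
Operation: split by spaces
Words found: 'xphdd', 'uyo', 'rbty', 'bje', 'wgpmqfgc', 'vitmzivn'
Word count: 6


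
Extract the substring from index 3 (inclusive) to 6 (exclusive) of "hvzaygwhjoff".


Input string: 'hvzaygwhjoff'
Operation: slice [3:6]
Extract characters: s[3]='a', s[4]='y', s[5]='g'
Result: ayg


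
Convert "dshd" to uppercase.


Input string: 'dshd'
Operation: convert each letter to uppercase
Mapping: 'd'->'D', 's'->'S', 'h'->'H', 'd'->'D'
Result: DSHD


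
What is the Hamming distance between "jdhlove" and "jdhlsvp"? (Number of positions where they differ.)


String 1: 'jdhlove'
String 2: 'jdhlsvp'
Compare each position: pos 0: 'j'=='j', pos 1: 'd'=='d', pos 2: 'h'=='h', pos 3: 'l'=='l', pos 4: 'o'!='s', pos 5: 'v'=='v', pos 6: 'e'!='p'
Differing positions: 2
Hamming distance: 2


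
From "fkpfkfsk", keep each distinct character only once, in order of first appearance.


Input: 'fkpfkfsk'
Operation: keep first occurrence of each character
Scan: s[0]='f' new -> keep; s[1]='k' new -> keep; s[2]='p' new -> keep; s[3]='f' seen -> skip; s[4]='k' seen -> skip; s[5]='f' seen -> skip; s[6]='s' new -> keep; s[7]='k' seen -> skip
Result: fkps


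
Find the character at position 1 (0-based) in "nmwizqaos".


Input string: 'nmwizqaos'
Operation: get character at index 1
Index mapping: s[0]='n', s[1]='m'
Result: 'm'


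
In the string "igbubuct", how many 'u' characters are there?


Input string: 'igbubuct'
Target character: 'u'
Scan each position: s[3]='u', s[5]='u'
Matches found at indices: 3, 5
Total: 2


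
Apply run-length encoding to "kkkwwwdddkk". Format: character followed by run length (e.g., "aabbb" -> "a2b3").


Input: 'kkkwwwdddkk'
Operation: identify consecutive runs
Runs: 'kkk' -> k3, 'www' -> w3, 'ddd' -> d3, 'kk' -> k2
Encoded: k3w3d3k2


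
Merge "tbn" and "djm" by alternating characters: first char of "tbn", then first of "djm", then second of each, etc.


String 1: 'tbn'
String 2: 'djm'
Operation: alternate characters
Pairs: 't'+'d', 'b'+'j', 'n'+'m'
Result: tdbjnm


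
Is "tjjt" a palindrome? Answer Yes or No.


Input string: 'tjjt'
Reversed: 'tjjt'
Compare pairs: s[0]='t' vs s[3]='t' (match), s[1]='j' vs s[2]='j' (match)
Palindrome: Yes


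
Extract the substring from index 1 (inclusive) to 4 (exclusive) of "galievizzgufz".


Input string: 'galievizzgufz'
Operation: slice [1:4]
Extract characters: s[1]='a', s[2]='l', s[3]='i'
Result: ali


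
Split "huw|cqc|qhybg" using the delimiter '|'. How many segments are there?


Input string: 'huw|cqc|qhybg'
Delimiter: '|'
Split result: 'huw', 'cqc', 'qhybg'
Number of parts: 3


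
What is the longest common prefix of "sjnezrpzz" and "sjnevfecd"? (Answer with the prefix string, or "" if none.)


String 1: 'sjnezrpzz'
String 2: 'sjnevfecd'
Compare position by position:
pos 0: 's' vs 's' match
pos 1: 'j' vs 'j' match
pos 2: 'n' vs 'n' match
pos 3: 'e' vs 'e' match
pos 4: 'z' vs 'v' differ -> stop
Longest common prefix: "sjne" (length 4)


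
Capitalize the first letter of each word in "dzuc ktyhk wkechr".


Input string: 'dzuc ktyhk wkechr'
Operation: capitalize first letter of each word
Word transformations: 'dzuc'->'Dzuc', 'ktyhk'->'Ktyhk', 'wkechr'->'Wkechr'
Result: Dzuc Ktyhk Wkechr


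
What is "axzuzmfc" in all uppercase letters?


Input string: 'axzuzmfc'
Operation: convert each letter to uppercase
Mapping: 'a'->'A', 'x'->'X', 'z'->'Z', 'u'->'U', 'z'->'Z', 'm'->'M', 'f'->'F', 'c'->'C'
Result: AXZUZMFC


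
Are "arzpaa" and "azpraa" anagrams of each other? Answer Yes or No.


String 1: 'arzpaa' -> sorted: 'aaaprz'
String 2: 'azpraa' -> sorted: 'aaaprz'
Compare sorted forms: 'aaaprz' == 'aaaprz'
Anagram: Yes


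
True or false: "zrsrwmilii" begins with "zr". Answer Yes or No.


Input string: 'zrsrwmilii'
Prefix to check: 'zr'
First 2 characters of input: 'zr'
Match: True
Result: Yes


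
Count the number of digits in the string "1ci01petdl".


Input string: '1ci01petdl'
Operation: count digit characters (0-9)
Scan: '1'(digit), 'c', 'i', '0'(digit), '1'(digit), 'p', 'e', 't', 'd', 'l'
Digits found: 3
Result: 3


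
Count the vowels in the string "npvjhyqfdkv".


Input string: 'npvjhyqfdkv'
Operation: count vowels (a, e, i, o, u)
Scan: s[0]='n', s[1]='p', s[2]='v', s[3]='j', s[4]='h', s[5]='y', s[6]='q', s[7]='f', s[8]='d', s[9]='k', s[10]='v'
Vowels found: 0
Result: 0


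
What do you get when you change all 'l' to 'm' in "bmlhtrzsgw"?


Input string: 'bmlhtrzsgw'
Operation: replace 'l' with 'm'
Positions of 'l': 2
After replacement: bmmhtrzsgw


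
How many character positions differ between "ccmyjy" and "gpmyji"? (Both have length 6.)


String 1: 'ccmyjy'
String 2: 'gpmyji'
Compare each position: pos 0: 'c'!='g', pos 1: 'c'!='p', pos 2: 'm'=='m', pos 3: 'y'=='y', pos 4: 'j'=='j', pos 5: 'y'!='i'
Differing positions: 3
Hamming distance: 3


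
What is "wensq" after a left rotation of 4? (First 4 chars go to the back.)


Input: 'wensq', shift = 4
Operation: split at index 4 and swap parts
Front part s[0:4] = 'wens'
Back part s[4:] = 'q'
Rotated = back + front = 'q' + 'wens'
Result: qwens


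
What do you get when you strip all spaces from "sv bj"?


Input string: 'sv bj'
Operation: remove all spaces
Words: 'sv', 'bj'
Join without spaces: svbj


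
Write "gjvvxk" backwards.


Input string: 'gjvvxk'
Operation: reverse character order
Original order: 'g' -> 'j' -> 'v' -> 'v' -> 'x' -> 'k'
Reversed order: 'k' -> 'x' -> 'v' -> 'v' -> 'j' -> 'g'
Result: kxvvjg
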